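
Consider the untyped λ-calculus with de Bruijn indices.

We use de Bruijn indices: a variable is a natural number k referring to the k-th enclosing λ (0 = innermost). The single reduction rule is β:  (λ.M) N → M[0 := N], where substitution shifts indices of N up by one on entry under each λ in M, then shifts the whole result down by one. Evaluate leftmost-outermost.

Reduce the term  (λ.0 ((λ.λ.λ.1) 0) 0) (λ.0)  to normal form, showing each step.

  start: (λ.0 ((λ.λ.λ.1) 0) 0) (λ.0)
  →1  (λ.0) ((λ.λ.λ.1) (λ.0)) (λ.0)
  →2  (λ.λ.λ.1) (λ.0) (λ.0)
  →3  (λ.λ.1) (λ.0)
  →4  λ.λ.0

Answer: normal form = λ.λ.0  (in 4 steps)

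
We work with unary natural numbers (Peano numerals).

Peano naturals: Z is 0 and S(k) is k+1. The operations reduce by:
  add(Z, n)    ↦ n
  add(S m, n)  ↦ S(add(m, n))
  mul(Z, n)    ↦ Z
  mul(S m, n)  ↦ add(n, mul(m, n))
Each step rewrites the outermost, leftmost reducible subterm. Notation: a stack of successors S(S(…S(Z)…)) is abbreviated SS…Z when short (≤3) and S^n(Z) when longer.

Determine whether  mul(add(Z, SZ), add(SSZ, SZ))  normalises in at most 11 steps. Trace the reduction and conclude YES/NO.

  start: mul(add(Z, SZ), add(SSZ, SZ))
  →1  mul(SZ, add(SSZ, SZ))
  →2  add(add(SSZ, SZ), mul(Z, add(SSZ, SZ)))
  →3  add(S(add(SZ, SZ)), mul(Z, add(SSZ, SZ)))
  →4  S(add(add(SZ, SZ), mul(Z, add(SSZ, SZ))))
  →5  S(add(S(add(Z, SZ)), mul(Z, add(SSZ, SZ))))
  →6  S(S(add(add(Z, SZ), mul(Z, add(SSZ, SZ)))))
  →7  S(S(add(SZ, mul(Z, add(SSZ, SZ)))))
  →8  S(S(S(add(Z, mul(Z, add(SSZ, SZ))))))
  →9  S(S(S(mul(Z, add(SSZ, SZ)))))
  →10  SSSZ

Answer: YES — reaches normal form SSSZ in 10 ≤ 11 steps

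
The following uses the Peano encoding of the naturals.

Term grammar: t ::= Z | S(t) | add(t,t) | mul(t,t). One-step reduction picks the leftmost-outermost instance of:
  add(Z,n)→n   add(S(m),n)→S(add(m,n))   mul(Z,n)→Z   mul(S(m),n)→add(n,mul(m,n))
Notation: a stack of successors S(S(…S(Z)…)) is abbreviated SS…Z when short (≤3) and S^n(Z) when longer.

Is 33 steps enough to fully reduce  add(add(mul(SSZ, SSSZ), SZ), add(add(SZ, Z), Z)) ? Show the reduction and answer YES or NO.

Answer: YES — reaches normal form S^8(Z) in 30 ≤ 33 steps

Reduction:
  start: add(add(mul(SSZ, SSSZ), SZ), add(add(SZ, Z), Z))
  →1  add(add(add(SSSZ, mul(SZ, SSSZ)), SZ), add(add(SZ, Z), Z))
  →2  add(add(S(add(SSZ, mul(SZ, SSSZ))), SZ), add(add(SZ, Z), Z))
  →3  add(S(add(add(SSZ, mul(SZ, SSSZ)), SZ)), add(add(SZ, Z), Z))
  →4  S(add(add(add(SSZ, mul(SZ, SSSZ)), SZ), add(add(SZ, Z), Z)))
  →5  S(add(add(S(add(SZ, mul(SZ, SSSZ))), SZ), add(add(SZ, Z), Z)))
  →6  S(add(S(add(add(SZ, mul(SZ, SSSZ)), SZ)), add(add(SZ, Z), Z)))
  →7  S(S(add(add(add(SZ, mul(SZ, SSSZ)), SZ), add(add(SZ, Z), Z))))
  →8  S(S(add(add(S(add(Z, mul(SZ, SSSZ))), SZ), add(add(SZ, Z), Z))))
  →9  S(S(add(S(add(add(Z, mul(SZ, SSSZ)), SZ)), add(add(SZ, Z), Z))))
  →10  S(S(S(add(add(add(Z, mul(SZ, SSSZ)), SZ), add(add(SZ, Z), Z)))))
  →11  S(S(S(add(add(mul(SZ, SSSZ), SZ), add(add(SZ, Z), Z)))))
  →12  S(S(S(add(add(add(SSSZ, mul(Z, SSSZ)), SZ), add(add(SZ, Z), Z)))))
  →13  S(S(S(add(add(S(add(SSZ, mul(Z, SSSZ))), SZ), add(add(SZ, Z), Z)))))
  →14  S(S(S(add(S(add(add(SSZ, mul(Z, SSSZ)), SZ)), add(add(SZ, Z), Z)))))
  →15  S(S(S(S(add(add(add(SSZ, mul(Z, SSSZ)), SZ), add(add(SZ, Z), Z))))))
  →16  S(S(S(S(add(add(S(add(SZ, mul(Z, SSSZ))), SZ), add(add(SZ, Z), Z))))))
  →17  S(S(S(S(add(S(add(add(SZ, mul(Z, SSSZ)), SZ)), add(add(SZ, Z), Z))))))
  →18  S(S(S(S(S(add(add(add(SZ, mul(Z, SSSZ)), SZ), add(add(SZ, Z), Z)))))))
  →19  S(S(S(S(S(add(add(S(add(Z, mul(Z, SSSZ))), SZ), add(add(SZ, Z), Z)))))))
  →20  S(S(S(S(S(add(S(add(add(Z, mul(Z, SSSZ)), SZ)), add(add(SZ, Z), Z)))))))
  →21  S(S(S(S(S(S(add(add(add(Z, mul(Z, SSSZ)), SZ), add(add(SZ, Z), Z))))))))
  →22  S(S(S(S(S(S(add(add(mul(Z, SSSZ), SZ), add(add(SZ, Z), Z))))))))
  →23  S(S(S(S(S(S(add(add(Z, SZ), add(add(SZ, Z), Z))))))))
  →24  S(S(S(S(S(S(add(SZ, add(add(SZ, Z), Z))))))))
  →25  S(S(S(S(S(S(S(add(Z, add(add(SZ, Z), Z)))))))))
  →26  S(S(S(S(S(S(S(add(add(SZ, Z), Z))))))))
  →27  S(S(S(S(S(S(S(add(S(add(Z, Z)), Z))))))))
  →28  S(S(S(S(S(S(S(S(add(add(Z, Z), Z)))))))))
  →29  S(S(S(S(S(S(S(S(add(Z, Z)))))))))
  →30  S^8(Z)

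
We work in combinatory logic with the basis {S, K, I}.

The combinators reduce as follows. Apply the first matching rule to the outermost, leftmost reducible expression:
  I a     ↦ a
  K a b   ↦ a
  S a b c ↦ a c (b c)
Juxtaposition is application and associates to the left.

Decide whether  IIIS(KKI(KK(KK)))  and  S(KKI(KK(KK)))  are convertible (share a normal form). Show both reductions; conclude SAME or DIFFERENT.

Term A:
  start: IIIS(KKI(KK(KK)))
  →1  IIS(KKI(KK(KK)))
  →2  IS(KKI(KK(KK)))
  →3  S(KKI(KK(KK)))
  →4  S(K(KK(KK)))
  →5  S(KK)

Term B:
  start: S(KKI(KK(KK)))
  →1  S(K(KK(KK)))
  →2  S(KK)

Answer: SAME — A ⇓ S(KK), B ⇓ S(KK)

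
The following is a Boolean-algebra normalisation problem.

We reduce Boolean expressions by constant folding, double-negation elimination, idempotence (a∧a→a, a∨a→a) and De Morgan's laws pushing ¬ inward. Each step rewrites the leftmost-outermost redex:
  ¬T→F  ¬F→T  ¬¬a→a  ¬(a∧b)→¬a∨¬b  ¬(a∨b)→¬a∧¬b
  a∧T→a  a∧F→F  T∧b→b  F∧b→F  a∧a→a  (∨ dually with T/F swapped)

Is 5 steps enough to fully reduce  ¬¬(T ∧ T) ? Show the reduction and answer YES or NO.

  start: ¬¬(T ∧ T)
  →1  T ∧ T
  →2  T

Answer: YES — reaches normal form T in 2 ≤ 5 steps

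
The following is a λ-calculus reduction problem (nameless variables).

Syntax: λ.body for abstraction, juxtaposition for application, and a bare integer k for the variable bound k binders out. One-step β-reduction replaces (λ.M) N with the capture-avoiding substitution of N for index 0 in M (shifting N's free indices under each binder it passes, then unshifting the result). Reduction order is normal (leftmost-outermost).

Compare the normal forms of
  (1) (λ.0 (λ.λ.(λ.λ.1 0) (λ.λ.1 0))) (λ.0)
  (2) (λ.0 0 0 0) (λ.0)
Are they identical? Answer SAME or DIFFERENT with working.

Answer: DIFFERENT — A ⇓ λ.λ.λ.λ.1 0, B ⇓ λ.0

Derivation:
Term A:
  start: (λ.0 (λ.λ.(λ.λ.1 0) (λ.λ.1 0))) (λ.0)
  →1  (λ.0) (λ.λ.(λ.λ.1 0) (λ.λ.1 0))
  →2  λ.λ.(λ.λ.1 0) (λ.λ.1 0)
  →3  λ.λ.λ.(λ.λ.1 0) 0
  →4  λ.λ.λ.λ.1 0

Term B:
  start: (λ.0 0 0 0) (λ.0)
  →1  (λ.0) (λ.0) (λ.0) (λ.0)
  →2  (λ.0) (λ.0) (λ.0)
  →3  (λ.0) (λ.0)
  →4  λ.0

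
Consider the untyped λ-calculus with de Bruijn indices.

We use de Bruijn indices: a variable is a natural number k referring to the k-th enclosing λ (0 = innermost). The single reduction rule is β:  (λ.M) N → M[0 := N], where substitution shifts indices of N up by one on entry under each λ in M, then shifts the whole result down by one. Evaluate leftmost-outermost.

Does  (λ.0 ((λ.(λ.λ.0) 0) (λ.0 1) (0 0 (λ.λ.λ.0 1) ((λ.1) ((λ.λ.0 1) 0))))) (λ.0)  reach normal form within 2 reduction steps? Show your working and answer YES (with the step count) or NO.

Answer: NO — after 2 steps the term is (λ.(λ.λ.0) 0) (λ.0 (λ.0)) ((λ.0) (λ.0) (λ.λ.λ.0 1) ((λ.λ.0) ((λ.λ.0 1) (λ.0)))), not yet normal

Working:
  start: (λ.0 ((λ.(λ.λ.0) 0) (λ.0 1) (0 0 (λ.λ.λ.0 1) ((λ.1) ((λ.λ.0 1) 0))))) (λ.0)
  step 1: (λ.0) ((λ.(λ.λ.0) 0) (λ.0 (λ.0)) ((λ.0) (λ.0) (λ.λ.λ.0 1) ((λ.λ.0) ((λ.λ.0 1) (λ.0)))))
  step 2: (λ.(λ.λ.0) 0) (λ.0 (λ.0)) ((λ.0) (λ.0) (λ.λ.λ.0 1) ((λ.λ.0) ((λ.λ.0 1) (λ.0))))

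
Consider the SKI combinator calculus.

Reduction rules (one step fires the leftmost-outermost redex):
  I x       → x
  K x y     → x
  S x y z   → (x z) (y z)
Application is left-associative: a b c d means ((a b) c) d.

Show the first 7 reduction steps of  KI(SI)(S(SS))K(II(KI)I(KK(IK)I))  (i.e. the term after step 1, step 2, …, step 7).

Answer: after 7 steps: S(K(I(KK(IK)I)))(II(KI)I(KK(IK)I)(K(II(KI)I(KK(IK)I))))

Working:
  start: KI(SI)(S(SS))K(II(KI)I(KK(IK)I))
  step 1: I(S(SS))K(II(KI)I(KK(IK)I))
  step 2: S(SS)K(II(KI)I(KK(IK)I))
  step 3: SS(II(KI)I(KK(IK)I))(K(II(KI)I(KK(IK)I)))
  step 4: S(K(II(KI)I(KK(IK)I)))(II(KI)I(KK(IK)I)(K(II(KI)I(KK(IK)I))))
  step 5: S(K(I(KI)I(KK(IK)I)))(II(KI)I(KK(IK)I)(K(II(KI)I(KK(IK)I))))
  step 6: S(K(KII(KK(IK)I)))(II(KI)I(KK(IK)I)(K(II(KI)I(KK(IK)I))))
  step 7: S(K(I(KK(IK)I)))(II(KI)I(KK(IK)I)(K(II(KI)I(KK(IK)I))))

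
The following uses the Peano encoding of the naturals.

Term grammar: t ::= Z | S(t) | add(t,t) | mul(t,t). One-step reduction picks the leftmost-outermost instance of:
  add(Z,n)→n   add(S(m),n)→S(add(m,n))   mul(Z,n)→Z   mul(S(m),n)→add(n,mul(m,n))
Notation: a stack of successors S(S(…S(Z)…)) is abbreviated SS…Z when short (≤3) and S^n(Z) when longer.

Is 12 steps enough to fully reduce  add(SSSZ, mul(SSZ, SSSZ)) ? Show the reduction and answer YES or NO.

Answer: NO — after 12 steps the term is S(S(S(S(S(S(S(S(add(SZ, mul(Z, SSSZ)))))))))), not yet normal

Reduction:
  start: add(SSSZ, mul(SSZ, SSSZ))
  →1  S(add(SSZ, mul(SSZ, SSSZ)))
  →2  S(S(add(SZ, mul(SSZ, SSSZ))))
  →3  S(S(S(add(Z, mul(SSZ, SSSZ)))))
  →4  S(S(S(mul(SSZ, SSSZ))))
  →5  S(S(S(add(SSSZ, mul(SZ, SSSZ)))))
  →6  S(S(S(S(add(SSZ, mul(SZ, SSSZ))))))
  →7  S(S(S(S(S(add(SZ, mul(SZ, SSSZ)))))))
  →8  S(S(S(S(S(S(add(Z, mul(SZ, SSSZ))))))))
  →9  S(S(S(S(S(S(mul(SZ, SSSZ)))))))
  →10  S(S(S(S(S(S(add(SSSZ, mul(Z, SSSZ))))))))
  →11  S(S(S(S(S(S(S(add(SSZ, mul(Z, SSSZ)))))))))
  →12  S(S(S(S(S(S(S(S(add(SZ, mul(Z, SSSZ))))))))))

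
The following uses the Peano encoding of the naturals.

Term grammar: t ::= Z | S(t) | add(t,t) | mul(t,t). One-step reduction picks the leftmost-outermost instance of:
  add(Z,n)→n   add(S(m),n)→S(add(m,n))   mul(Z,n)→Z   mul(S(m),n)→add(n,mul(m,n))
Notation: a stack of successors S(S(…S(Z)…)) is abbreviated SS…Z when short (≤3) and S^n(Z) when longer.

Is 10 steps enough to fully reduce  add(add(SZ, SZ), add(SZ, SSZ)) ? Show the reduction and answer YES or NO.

  start: add(add(SZ, SZ), add(SZ, SSZ))
  →1  add(S(add(Z, SZ)), add(SZ, SSZ))
  →2  S(add(add(Z, SZ), add(SZ, SSZ)))
  →3  S(add(SZ, add(SZ, SSZ)))
  →4  S(S(add(Z, add(SZ, SSZ))))
  →5  S(S(add(SZ, SSZ)))
  →6  S(S(S(add(Z, SSZ))))
  →7  S^5(Z)

Answer: YES — reaches normal form S^5(Z) in 7 ≤ 10 steps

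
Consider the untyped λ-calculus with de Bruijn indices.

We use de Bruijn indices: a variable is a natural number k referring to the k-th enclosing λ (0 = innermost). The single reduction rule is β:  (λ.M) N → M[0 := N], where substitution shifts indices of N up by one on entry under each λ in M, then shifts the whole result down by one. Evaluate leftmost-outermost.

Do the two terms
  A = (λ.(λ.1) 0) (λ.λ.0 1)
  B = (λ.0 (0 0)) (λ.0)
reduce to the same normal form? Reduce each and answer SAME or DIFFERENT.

Answer: DIFFERENT — A ⇓ λ.λ.0 1, B ⇓ λ.0

Derivation:
Term A:
  start: (λ.(λ.1) 0) (λ.λ.0 1)
  →1  (λ.λ.λ.0 1) (λ.λ.0 1)
  →2  λ.λ.0 1

Term B:
  start: (λ.0 (0 0)) (λ.0)
  →1  (λ.0) ((λ.0) (λ.0))
  →2  (λ.0) (λ.0)
  →3  λ.0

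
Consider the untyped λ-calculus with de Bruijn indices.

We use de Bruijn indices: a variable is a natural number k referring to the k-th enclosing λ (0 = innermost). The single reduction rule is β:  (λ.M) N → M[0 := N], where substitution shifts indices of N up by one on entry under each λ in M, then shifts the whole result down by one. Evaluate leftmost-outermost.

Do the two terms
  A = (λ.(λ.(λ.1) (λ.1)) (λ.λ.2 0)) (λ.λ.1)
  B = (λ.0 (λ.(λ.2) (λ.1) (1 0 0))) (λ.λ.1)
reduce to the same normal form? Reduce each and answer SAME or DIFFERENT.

Answer: SAME — A ⇓ λ.λ.λ.1, B ⇓ λ.λ.λ.1

Derivation:
Term A:
  start: (λ.(λ.(λ.1) (λ.1)) (λ.λ.2 0)) (λ.λ.1)
  →1  (λ.(λ.1) (λ.1)) (λ.λ.(λ.λ.1) 0)
  →2  (λ.λ.λ.(λ.λ.1) 0) (λ.λ.λ.(λ.λ.1) 0)
  →3  λ.λ.(λ.λ.1) 0
  →4  λ.λ.λ.1

Term B:
  start: (λ.0 (λ.(λ.2) (λ.1) (1 0 0))) (λ.λ.1)
  →1  (λ.λ.1) (λ.(λ.λ.λ.1) (λ.1) ((λ.λ.1) 0 0))
  →2  λ.λ.(λ.λ.λ.1) (λ.1) ((λ.λ.1) 0 0)
  →3  λ.λ.(λ.λ.1) ((λ.λ.1) 0 0)
  →4  λ.λ.λ.(λ.λ.1) 1 1
  →5  λ.λ.λ.(λ.2) 1
  →6  λ.λ.λ.1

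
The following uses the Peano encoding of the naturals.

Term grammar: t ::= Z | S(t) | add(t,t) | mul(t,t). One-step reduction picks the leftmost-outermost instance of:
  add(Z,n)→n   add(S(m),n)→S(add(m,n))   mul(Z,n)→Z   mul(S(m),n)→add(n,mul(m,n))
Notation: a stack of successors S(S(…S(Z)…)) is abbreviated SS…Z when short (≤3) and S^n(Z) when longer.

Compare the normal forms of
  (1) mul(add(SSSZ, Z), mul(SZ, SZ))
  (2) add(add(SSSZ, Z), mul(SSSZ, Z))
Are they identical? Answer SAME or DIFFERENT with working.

Answer: SAME — A ⇓ SSSZ, B ⇓ SSSZ

Reduction:
Term A:
  start: mul(add(SSSZ, Z), mul(SZ, SZ))
  step 1: mul(S(add(SSZ, Z)), mul(SZ, SZ))
  step 2: add(mul(SZ, SZ), mul(add(SSZ, Z), mul(SZ, SZ)))
  step 3: add(add(SZ, mul(Z, SZ)), mul(add(SSZ, Z), mul(SZ, SZ)))
  step 4: add(S(add(Z, mul(Z, SZ))), mul(add(SSZ, Z), mul(SZ, SZ)))
  step 5: S(add(add(Z, mul(Z, SZ)), mul(add(SSZ, Z), mul(SZ, SZ))))
  step 6: S(add(mul(Z, SZ), mul(add(SSZ, Z), mul(SZ, SZ))))
  step 7: S(add(Z, mul(add(SSZ, Z), mul(SZ, SZ))))
  step 8: S(mul(add(SSZ, Z), mul(SZ, SZ)))
  step 9: S(mul(S(add(SZ, Z)), mul(SZ, SZ)))
  step 10: S(add(mul(SZ, SZ), mul(add(SZ, Z), mul(SZ, SZ))))
  step 11: S(add(add(SZ, mul(Z, SZ)), mul(add(SZ, Z), mul(SZ, SZ))))
  step 12: S(add(S(add(Z, mul(Z, SZ))), mul(add(SZ, Z), mul(SZ, SZ))))
  step 13: S(S(add(add(Z, mul(Z, SZ)), mul(add(SZ, Z), mul(SZ, SZ)))))
  step 14: S(S(add(mul(Z, SZ), mul(add(SZ, Z), mul(SZ, SZ)))))
  step 15: S(S(add(Z, mul(add(SZ, Z), mul(SZ, SZ)))))
  step 16: S(S(mul(add(SZ, Z), mul(SZ, SZ))))
  step 17: S(S(mul(S(add(Z, Z)), mul(SZ, SZ))))
  step 18: S(S(add(mul(SZ, SZ), mul(add(Z, Z), mul(SZ, SZ)))))
  step 19: S(S(add(add(SZ, mul(Z, SZ)), mul(add(Z, Z), mul(SZ, SZ)))))
  step 20: S(S(add(S(add(Z, mul(Z, SZ))), mul(add(Z, Z), mul(SZ, SZ)))))
  step 21: S(S(S(add(add(Z, mul(Z, SZ)), mul(add(Z, Z), mul(SZ, SZ))))))
  step 22: S(S(S(add(mul(Z, SZ), mul(add(Z, Z), mul(SZ, SZ))))))
  step 23: S(S(S(add(Z, mul(add(Z, Z), mul(SZ, SZ))))))
  step 24: S(S(S(mul(add(Z, Z), mul(SZ, SZ)))))
  step 25: S(S(S(mul(Z, mul(SZ, SZ)))))
  step 26: SSSZ

Term B:
  start: add(add(SSSZ, Z), mul(SSSZ, Z))
  step 1: add(S(add(SSZ, Z)), mul(SSSZ, Z))
  step 2: S(add(add(SSZ, Z), mul(SSSZ, Z)))
  step 3: S(add(S(add(SZ, Z)), mul(SSSZ, Z)))
  step 4: S(S(add(add(SZ, Z), mul(SSSZ, Z))))
  step 5: S(S(add(S(add(Z, Z)), mul(SSSZ, Z))))
  step 6: S(S(S(add(add(Z, Z), mul(SSSZ, Z)))))
  step 7: S(S(S(add(Z, mul(SSSZ, Z)))))
  step 8: S(S(S(mul(SSSZ, Z))))
  step 9: S(S(S(add(Z, mul(SSZ, Z)))))
  step 10: S(S(S(mul(SSZ, Z))))
  step 11: S(S(S(add(Z, mul(SZ, Z)))))
  step 12: S(S(S(mul(SZ, Z))))
  step 13: S(S(S(add(Z, mul(Z, Z)))))
  step 14: S(S(S(mul(Z, Z))))
  step 15: SSSZ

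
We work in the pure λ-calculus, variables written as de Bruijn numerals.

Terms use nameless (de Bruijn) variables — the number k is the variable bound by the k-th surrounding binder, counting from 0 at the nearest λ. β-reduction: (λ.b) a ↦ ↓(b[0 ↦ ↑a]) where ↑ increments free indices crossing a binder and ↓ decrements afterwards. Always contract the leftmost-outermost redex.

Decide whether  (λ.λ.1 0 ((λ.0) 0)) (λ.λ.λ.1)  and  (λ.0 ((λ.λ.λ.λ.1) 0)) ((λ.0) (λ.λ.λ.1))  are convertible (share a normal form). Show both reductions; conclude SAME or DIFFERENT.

Term A:
  start: (λ.λ.1 0 ((λ.0) 0)) (λ.λ.λ.1)
  →1  λ.(λ.λ.λ.1) 0 ((λ.0) 0)
  →2  λ.(λ.λ.1) ((λ.0) 0)
  →3  λ.λ.(λ.0) 1
  →4  λ.λ.1

Term B:
  start: (λ.0 ((λ.λ.λ.λ.1) 0)) ((λ.0) (λ.λ.λ.1))
  →1  (λ.0) (λ.λ.λ.1) ((λ.λ.λ.λ.1) ((λ.0) (λ.λ.λ.1)))
  →2  (λ.λ.λ.1) ((λ.λ.λ.λ.1) ((λ.0) (λ.λ.λ.1)))
  →3  λ.λ.1

Answer: SAME — A ⇓ λ.λ.1, B ⇓ λ.λ.1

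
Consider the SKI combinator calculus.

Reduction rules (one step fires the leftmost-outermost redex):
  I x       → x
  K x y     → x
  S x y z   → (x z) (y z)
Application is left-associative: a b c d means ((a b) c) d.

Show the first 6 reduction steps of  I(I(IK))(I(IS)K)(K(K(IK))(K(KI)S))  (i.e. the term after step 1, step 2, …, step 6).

Answer: after 6 steps: SK

Working:
  start: I(I(IK))(I(IS)K)(K(K(IK))(K(KI)S))
  step 1: I(IK)(I(IS)K)(K(K(IK))(K(KI)S))
  step 2: IK(I(IS)K)(K(K(IK))(K(KI)S))
  step 3: K(I(IS)K)(K(K(IK))(K(KI)S))
  step 4: I(IS)K
  step 5: ISK
  step 6: SK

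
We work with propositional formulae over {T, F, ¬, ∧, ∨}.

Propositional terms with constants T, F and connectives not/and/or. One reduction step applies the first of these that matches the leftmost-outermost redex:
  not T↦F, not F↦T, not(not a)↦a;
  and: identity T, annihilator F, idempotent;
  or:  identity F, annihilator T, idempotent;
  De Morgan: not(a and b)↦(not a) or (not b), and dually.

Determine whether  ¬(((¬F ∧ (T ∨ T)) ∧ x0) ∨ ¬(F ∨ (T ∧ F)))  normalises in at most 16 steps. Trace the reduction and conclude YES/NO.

  start: ¬(((¬F ∧ (T ∨ T)) ∧ x0) ∨ ¬(F ∨ (T ∧ F)))
  →1  ¬((¬F ∧ (T ∨ T)) ∧ x0) ∧ ¬¬(F ∨ (T ∧ F))
  →2  (¬(¬F ∧ (T ∨ T)) ∨ ¬x0) ∧ ¬¬(F ∨ (T ∧ F))
  →3  ((¬¬F ∨ ¬(T ∨ T)) ∨ ¬x0) ∧ ¬¬(F ∨ (T ∧ F))
  →4  ((F ∨ ¬(T ∨ T)) ∨ ¬x0) ∧ ¬¬(F ∨ (T ∧ F))
  →5  (¬(T ∨ T) ∨ ¬x0) ∧ ¬¬(F ∨ (T ∧ F))
  →6  ((¬T ∧ ¬T) ∨ ¬x0) ∧ ¬¬(F ∨ (T ∧ F))
  →7  (¬T ∨ ¬x0) ∧ ¬¬(F ∨ (T ∧ F))
  →8  (F ∨ ¬x0) ∧ ¬¬(F ∨ (T ∧ F))
  →9  ¬x0 ∧ ¬¬(F ∨ (T ∧ F))
  →10  ¬x0 ∧ (F ∨ (T ∧ F))
  →11  ¬x0 ∧ (T ∧ F)
  →12  ¬x0 ∧ F
  →13  F

Answer: YES — reaches normal form F in 13 ≤ 16 steps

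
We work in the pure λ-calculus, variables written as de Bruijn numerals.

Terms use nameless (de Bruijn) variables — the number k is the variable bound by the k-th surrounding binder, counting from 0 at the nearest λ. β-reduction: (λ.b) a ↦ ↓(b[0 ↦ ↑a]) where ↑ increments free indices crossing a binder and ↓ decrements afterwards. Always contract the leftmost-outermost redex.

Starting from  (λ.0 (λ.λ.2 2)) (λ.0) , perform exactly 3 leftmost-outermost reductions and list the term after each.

Answer: after 3 steps: λ.λ.λ.0

Reduction:
  start: (λ.0 (λ.λ.2 2)) (λ.0)
  →1  (λ.0) (λ.λ.(λ.0) (λ.0))
  →2  λ.λ.(λ.0) (λ.0)
  →3  λ.λ.λ.0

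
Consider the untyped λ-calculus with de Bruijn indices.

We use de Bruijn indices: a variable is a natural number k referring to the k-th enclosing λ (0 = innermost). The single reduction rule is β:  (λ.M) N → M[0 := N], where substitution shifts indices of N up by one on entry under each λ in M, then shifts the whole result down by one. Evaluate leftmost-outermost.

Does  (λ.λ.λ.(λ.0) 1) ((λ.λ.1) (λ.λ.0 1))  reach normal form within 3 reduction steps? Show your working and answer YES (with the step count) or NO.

  start: (λ.λ.λ.(λ.0) 1) ((λ.λ.1) (λ.λ.0 1))
  →1  λ.λ.(λ.0) 1
  →2  λ.λ.1

Answer: YES — reaches normal form λ.λ.1 in 2 ≤ 3 steps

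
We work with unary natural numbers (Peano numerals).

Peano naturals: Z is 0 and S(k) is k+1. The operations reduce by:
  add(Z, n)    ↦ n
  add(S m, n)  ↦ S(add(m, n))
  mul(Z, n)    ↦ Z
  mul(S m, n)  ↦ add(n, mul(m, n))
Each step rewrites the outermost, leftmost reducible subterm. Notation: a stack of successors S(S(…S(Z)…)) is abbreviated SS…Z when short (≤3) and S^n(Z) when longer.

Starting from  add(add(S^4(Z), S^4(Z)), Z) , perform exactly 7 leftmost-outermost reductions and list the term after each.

Answer: after 7 steps: S(S(S(add(S(add(Z, S^4(Z))), Z))))

Derivation:
  start: add(add(S^4(Z), S^4(Z)), Z)
  [1] add(S(add(SSSZ, S^4(Z))), Z)
  [2] S(add(add(SSSZ, S^4(Z)), Z))
  [3] S(add(S(add(SSZ, S^4(Z))), Z))
  [4] S(S(add(add(SSZ, S^4(Z)), Z)))
  [5] S(S(add(S(add(SZ, S^4(Z))), Z)))
  [6] S(S(S(add(add(SZ, S^4(Z)), Z))))
  [7] S(S(S(add(S(add(Z, S^4(Z))), Z))))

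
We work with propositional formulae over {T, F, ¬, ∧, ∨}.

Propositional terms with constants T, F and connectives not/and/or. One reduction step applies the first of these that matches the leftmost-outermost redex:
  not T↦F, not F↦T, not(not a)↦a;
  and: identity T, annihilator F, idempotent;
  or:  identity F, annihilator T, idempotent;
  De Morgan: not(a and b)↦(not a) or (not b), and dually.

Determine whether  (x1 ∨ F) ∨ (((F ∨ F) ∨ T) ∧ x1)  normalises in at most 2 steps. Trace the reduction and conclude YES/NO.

  start: (x1 ∨ F) ∨ (((F ∨ F) ∨ T) ∧ x1)
  [1] x1 ∨ (((F ∨ F) ∨ T) ∧ x1)
  [2] x1 ∨ (T ∧ x1)

Answer: NO — after 2 steps the term is x1 ∨ (T ∧ x1), not yet normal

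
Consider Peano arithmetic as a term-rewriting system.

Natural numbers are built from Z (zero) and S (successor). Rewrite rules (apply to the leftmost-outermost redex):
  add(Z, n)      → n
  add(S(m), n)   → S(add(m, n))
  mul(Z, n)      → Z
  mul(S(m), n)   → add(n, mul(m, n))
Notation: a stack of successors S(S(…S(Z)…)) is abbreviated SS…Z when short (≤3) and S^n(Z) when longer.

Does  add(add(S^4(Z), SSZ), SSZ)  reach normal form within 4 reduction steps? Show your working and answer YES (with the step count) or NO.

  start: add(add(S^4(Z), SSZ), SSZ)
  [1] add(S(add(SSSZ, SSZ)), SSZ)
  [2] S(add(add(SSSZ, SSZ), SSZ))
  [3] S(add(S(add(SSZ, SSZ)), SSZ))
  [4] S(S(add(add(SSZ, SSZ), SSZ)))

Answer: NO — after 4 steps the term is S(S(add(add(SSZ, SSZ), SSZ))), not yet normal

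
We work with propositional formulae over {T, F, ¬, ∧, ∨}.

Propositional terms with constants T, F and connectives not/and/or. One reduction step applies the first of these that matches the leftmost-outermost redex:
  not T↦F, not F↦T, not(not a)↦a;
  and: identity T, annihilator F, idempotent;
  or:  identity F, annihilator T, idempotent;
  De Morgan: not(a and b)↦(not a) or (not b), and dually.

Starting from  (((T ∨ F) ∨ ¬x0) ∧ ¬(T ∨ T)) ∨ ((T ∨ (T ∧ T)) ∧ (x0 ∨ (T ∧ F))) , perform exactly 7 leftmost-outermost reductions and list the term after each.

  start: (((T ∨ F) ∨ ¬x0) ∧ ¬(T ∨ T)) ∨ ((T ∨ (T ∧ T)) ∧ (x0 ∨ (T ∧ F)))
  [1] ((T ∨ ¬x0) ∧ ¬(T ∨ T)) ∨ ((T ∨ (T ∧ T)) ∧ (x0 ∨ (T ∧ F)))
  [2] (T ∧ ¬(T ∨ T)) ∨ ((T ∨ (T ∧ T)) ∧ (x0 ∨ (T ∧ F)))
  [3] ¬(T ∨ T) ∨ ((T ∨ (T ∧ T)) ∧ (x0 ∨ (T ∧ F)))
  [4] (¬T ∧ ¬T) ∨ ((T ∨ (T ∧ T)) ∧ (x0 ∨ (T ∧ F)))
  [5] ¬T ∨ ((T ∨ (T ∧ T)) ∧ (x0 ∨ (T ∧ F)))
  [6] F ∨ ((T ∨ (T ∧ T)) ∧ (x0 ∨ (T ∧ F)))
  [7] (T ∨ (T ∧ T)) ∧ (x0 ∨ (T ∧ F))

Answer: after 7 steps: (T ∨ (T ∧ T)) ∧ (x0 ∨ (T ∧ F))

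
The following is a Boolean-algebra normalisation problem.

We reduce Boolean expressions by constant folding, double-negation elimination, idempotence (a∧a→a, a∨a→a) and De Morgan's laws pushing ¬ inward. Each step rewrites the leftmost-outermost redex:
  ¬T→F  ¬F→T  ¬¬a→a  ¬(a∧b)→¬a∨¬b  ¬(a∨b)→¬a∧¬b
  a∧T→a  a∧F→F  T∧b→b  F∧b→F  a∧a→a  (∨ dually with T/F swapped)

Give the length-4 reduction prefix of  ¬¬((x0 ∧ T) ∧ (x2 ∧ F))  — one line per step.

Answer: after 4 steps: F

Derivation:
  start: ¬¬((x0 ∧ T) ∧ (x2 ∧ F))
  step 1: (x0 ∧ T) ∧ (x2 ∧ F)
  step 2: x0 ∧ (x2 ∧ F)
  step 3: x0 ∧ F
  step 4: F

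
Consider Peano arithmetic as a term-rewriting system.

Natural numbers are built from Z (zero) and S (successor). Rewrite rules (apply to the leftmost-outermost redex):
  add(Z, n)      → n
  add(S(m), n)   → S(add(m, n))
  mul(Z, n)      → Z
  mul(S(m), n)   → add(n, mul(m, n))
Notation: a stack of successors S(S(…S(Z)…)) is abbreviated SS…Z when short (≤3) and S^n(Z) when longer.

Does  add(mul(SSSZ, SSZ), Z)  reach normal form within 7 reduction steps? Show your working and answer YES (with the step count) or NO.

Answer: NO — after 7 steps the term is S(S(add(add(SSZ, mul(SZ, SSZ)), Z))), not yet normal

Derivation:
  start: add(mul(SSSZ, SSZ), Z)
  [1] add(add(SSZ, mul(SSZ, SSZ)), Z)
  [2] add(S(add(SZ, mul(SSZ, SSZ))), Z)
  [3] S(add(add(SZ, mul(SSZ, SSZ)), Z))
  [4] S(add(S(add(Z, mul(SSZ, SSZ))), Z))
  [5] S(S(add(add(Z, mul(SSZ, SSZ)), Z)))
  [6] S(S(add(mul(SSZ, SSZ), Z)))
  [7] S(S(add(add(SSZ, mul(SZ, SSZ)), Z)))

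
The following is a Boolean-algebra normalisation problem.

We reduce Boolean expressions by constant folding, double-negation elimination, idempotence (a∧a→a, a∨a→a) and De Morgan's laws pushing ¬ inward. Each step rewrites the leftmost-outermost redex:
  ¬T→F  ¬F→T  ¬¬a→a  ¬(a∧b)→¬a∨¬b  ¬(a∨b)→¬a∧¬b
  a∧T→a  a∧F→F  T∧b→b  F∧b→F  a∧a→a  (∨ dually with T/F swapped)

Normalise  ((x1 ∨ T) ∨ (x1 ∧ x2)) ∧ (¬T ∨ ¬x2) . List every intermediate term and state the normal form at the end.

  start: ((x1 ∨ T) ∨ (x1 ∧ x2)) ∧ (¬T ∨ ¬x2)
  step 1: (T ∨ (x1 ∧ x2)) ∧ (¬T ∨ ¬x2)
  step 2: T ∧ (¬T ∨ ¬x2)
  step 3: ¬T ∨ ¬x2
  step 4: F ∨ ¬x2
  step 5: ¬x2

Answer: normal form = ¬x2  (in 5 steps)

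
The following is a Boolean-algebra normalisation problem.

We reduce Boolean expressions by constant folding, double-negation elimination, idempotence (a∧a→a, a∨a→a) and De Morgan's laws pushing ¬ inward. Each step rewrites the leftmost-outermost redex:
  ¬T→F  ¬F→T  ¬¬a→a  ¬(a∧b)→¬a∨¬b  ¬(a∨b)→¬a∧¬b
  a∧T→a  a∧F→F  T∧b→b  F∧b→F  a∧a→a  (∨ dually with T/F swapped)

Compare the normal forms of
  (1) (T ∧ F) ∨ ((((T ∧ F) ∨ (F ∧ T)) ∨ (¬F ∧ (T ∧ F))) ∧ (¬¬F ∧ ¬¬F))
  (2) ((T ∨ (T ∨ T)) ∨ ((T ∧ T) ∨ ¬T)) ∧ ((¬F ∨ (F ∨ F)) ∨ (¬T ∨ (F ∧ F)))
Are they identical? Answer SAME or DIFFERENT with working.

Term A:
  start: (T ∧ F) ∨ ((((T ∧ F) ∨ (F ∧ T)) ∨ (¬F ∧ (T ∧ F))) ∧ (¬¬F ∧ ¬¬F))
  →1  F ∨ ((((T ∧ F) ∨ (F ∧ T)) ∨ (¬F ∧ (T ∧ F))) ∧ (¬¬F ∧ ¬¬F))
  →2  (((T ∧ F) ∨ (F ∧ T)) ∨ (¬F ∧ (T ∧ F))) ∧ (¬¬F ∧ ¬¬F)
  →3  ((F ∨ (F ∧ T)) ∨ (¬F ∧ (T ∧ F))) ∧ (¬¬F ∧ ¬¬F)
  →4  ((F ∧ T) ∨ (¬F ∧ (T ∧ F))) ∧ (¬¬F ∧ ¬¬F)
  →5  (F ∨ (¬F ∧ (T ∧ F))) ∧ (¬¬F ∧ ¬¬F)
  →6  (¬F ∧ (T ∧ F)) ∧ (¬¬F ∧ ¬¬F)
  →7  (T ∧ (T ∧ F)) ∧ (¬¬F ∧ ¬¬F)
  →8  (T ∧ F) ∧ (¬¬F ∧ ¬¬F)
  →9  F ∧ (¬¬F ∧ ¬¬F)
  →10  F

Term B:
  start: ((T ∨ (T ∨ T)) ∨ ((T ∧ T) ∨ ¬T)) ∧ ((¬F ∨ (F ∨ F)) ∨ (¬T ∨ (F ∧ F)))
  →1  (T ∨ ((T ∧ T) ∨ ¬T)) ∧ ((¬F ∨ (F ∨ F)) ∨ (¬T ∨ (F ∧ F)))
  →2  T ∧ ((¬F ∨ (F ∨ F)) ∨ (¬T ∨ (F ∧ F)))
  →3  (¬F ∨ (F ∨ F)) ∨ (¬T ∨ (F ∧ F))
  →4  (T ∨ (F ∨ F)) ∨ (¬T ∨ (F ∧ F))
  →5  T ∨ (¬T ∨ (F ∧ F))
  →6  T

Answer: DIFFERENT — A ⇓ F, B ⇓ T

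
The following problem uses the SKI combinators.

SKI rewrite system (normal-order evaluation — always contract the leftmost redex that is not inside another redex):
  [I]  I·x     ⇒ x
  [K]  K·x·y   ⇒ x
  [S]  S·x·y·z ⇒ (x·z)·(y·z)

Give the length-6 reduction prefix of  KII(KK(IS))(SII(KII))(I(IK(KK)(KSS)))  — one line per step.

  start: KII(KK(IS))(SII(KII))(I(IK(KK)(KSS)))
  step 1: I(KK(IS))(SII(KII))(I(IK(KK)(KSS)))
  step 2: KK(IS)(SII(KII))(I(IK(KK)(KSS)))
  step 3: K(SII(KII))(I(IK(KK)(KSS)))
  step 4: SII(KII)
  step 5: I(KII)(I(KII))
  step 6: KII(I(KII))

Answer: after 6 steps: KII(I(KII))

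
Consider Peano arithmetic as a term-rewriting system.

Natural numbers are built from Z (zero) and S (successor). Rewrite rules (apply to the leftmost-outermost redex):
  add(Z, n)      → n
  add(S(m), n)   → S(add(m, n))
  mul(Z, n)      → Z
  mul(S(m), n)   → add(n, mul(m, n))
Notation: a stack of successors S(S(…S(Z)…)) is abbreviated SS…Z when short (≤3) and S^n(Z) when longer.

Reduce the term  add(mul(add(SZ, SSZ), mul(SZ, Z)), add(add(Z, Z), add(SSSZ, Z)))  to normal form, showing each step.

Answer: normal form = SSSZ  (in 25 steps)

Working:
  start: add(mul(add(SZ, SSZ), mul(SZ, Z)), add(add(Z, Z), add(SSSZ, Z)))
  [1] add(mul(S(add(Z, SSZ)), mul(SZ, Z)), add(add(Z, Z), add(SSSZ, Z)))
  [2] add(add(mul(SZ, Z), mul(add(Z, SSZ), mul(SZ, Z))), add(add(Z, Z), add(SSSZ, Z)))
  [3] add(add(add(Z, mul(Z, Z)), mul(add(Z, SSZ), mul(SZ, Z))), add(add(Z, Z), add(SSSZ, Z)))
  [4] add(add(mul(Z, Z), mul(add(Z, SSZ), mul(SZ, Z))), add(add(Z, Z), add(SSSZ, Z)))
  [5] add(add(Z, mul(add(Z, SSZ), mul(SZ, Z))), add(add(Z, Z), add(SSSZ, Z)))
  [6] add(mul(add(Z, SSZ), mul(SZ, Z)), add(add(Z, Z), add(SSSZ, Z)))
  [7] add(mul(SSZ, mul(SZ, Z)), add(add(Z, Z), add(SSSZ, Z)))
  [8] add(add(mul(SZ, Z), mul(SZ, mul(SZ, Z))), add(add(Z, Z), add(SSSZ, Z)))
  [9] add(add(add(Z, mul(Z, Z)), mul(SZ, mul(SZ, Z))), add(add(Z, Z), add(SSSZ, Z)))
  [10] add(add(mul(Z, Z), mul(SZ, mul(SZ, Z))), add(add(Z, Z), add(SSSZ, Z)))
  [11] add(add(Z, mul(SZ, mul(SZ, Z))), add(add(Z, Z), add(SSSZ, Z)))
  [12] add(mul(SZ, mul(SZ, Z)), add(add(Z, Z), add(SSSZ, Z)))
  [13] add(add(mul(SZ, Z), mul(Z, mul(SZ, Z))), add(add(Z, Z), add(SSSZ, Z)))
  [14] add(add(add(Z, mul(Z, Z)), mul(Z, mul(SZ, Z))), add(add(Z, Z), add(SSSZ, Z)))
  [15] add(add(mul(Z, Z), mul(Z, mul(SZ, Z))), add(add(Z, Z), add(SSSZ, Z)))
  [16] add(add(Z, mul(Z, mul(SZ, Z))), add(add(Z, Z), add(SSSZ, Z)))
  [17] add(mul(Z, mul(SZ, Z)), add(add(Z, Z), add(SSSZ, Z)))
  [18] add(Z, add(add(Z, Z), add(SSSZ, Z)))
  [19] add(add(Z, Z), add(SSSZ, Z))
  [20] add(Z, add(SSSZ, Z))
  [21] add(SSSZ, Z)
  [22] S(add(SSZ, Z))
  [23] S(S(add(SZ, Z)))
  [24] S(S(S(add(Z, Z))))
  [25] SSSZ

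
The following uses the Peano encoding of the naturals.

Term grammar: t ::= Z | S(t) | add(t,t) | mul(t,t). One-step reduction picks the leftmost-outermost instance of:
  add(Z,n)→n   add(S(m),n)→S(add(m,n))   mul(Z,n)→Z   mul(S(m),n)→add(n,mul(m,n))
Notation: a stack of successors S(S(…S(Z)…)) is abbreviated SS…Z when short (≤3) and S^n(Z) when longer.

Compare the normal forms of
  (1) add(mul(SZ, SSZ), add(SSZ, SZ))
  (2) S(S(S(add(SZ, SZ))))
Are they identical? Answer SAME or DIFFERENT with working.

Term A:
  start: add(mul(SZ, SSZ), add(SSZ, SZ))
  [1] add(add(SSZ, mul(Z, SSZ)), add(SSZ, SZ))
  [2] add(S(add(SZ, mul(Z, SSZ))), add(SSZ, SZ))
  [3] S(add(add(SZ, mul(Z, SSZ)), add(SSZ, SZ)))
  [4] S(add(S(add(Z, mul(Z, SSZ))), add(SSZ, SZ)))
  [5] S(S(add(add(Z, mul(Z, SSZ)), add(SSZ, SZ))))
  [6] S(S(add(mul(Z, SSZ), add(SSZ, SZ))))
  [7] S(S(add(Z, add(SSZ, SZ))))
  [8] S(S(add(SSZ, SZ)))
  [9] S(S(S(add(SZ, SZ))))
  [10] S(S(S(S(add(Z, SZ)))))
  [11] S^5(Z)

Term B:
  start: S(S(S(add(SZ, SZ))))
  [1] S(S(S(S(add(Z, SZ)))))
  [2] S^5(Z)

Answer: SAME — A ⇓ S^5(Z), B ⇓ S^5(Z)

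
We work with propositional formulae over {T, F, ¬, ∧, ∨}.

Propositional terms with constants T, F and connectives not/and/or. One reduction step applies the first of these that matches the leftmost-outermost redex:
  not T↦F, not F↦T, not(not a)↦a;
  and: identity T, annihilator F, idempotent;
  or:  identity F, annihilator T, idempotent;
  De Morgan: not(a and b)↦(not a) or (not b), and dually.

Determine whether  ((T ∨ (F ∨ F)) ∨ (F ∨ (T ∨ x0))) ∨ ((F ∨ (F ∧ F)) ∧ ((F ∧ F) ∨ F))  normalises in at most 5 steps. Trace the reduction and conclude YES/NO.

  start: ((T ∨ (F ∨ F)) ∨ (F ∨ (T ∨ x0))) ∨ ((F ∨ (F ∧ F)) ∧ ((F ∧ F) ∨ F))
  step 1: (T ∨ (F ∨ (T ∨ x0))) ∨ ((F ∨ (F ∧ F)) ∧ ((F ∧ F) ∨ F))
  step 2: T ∨ ((F ∨ (F ∧ F)) ∧ ((F ∧ F) ∨ F))
  step 3: T

Answer: YES — reaches normal form T in 3 ≤ 5 steps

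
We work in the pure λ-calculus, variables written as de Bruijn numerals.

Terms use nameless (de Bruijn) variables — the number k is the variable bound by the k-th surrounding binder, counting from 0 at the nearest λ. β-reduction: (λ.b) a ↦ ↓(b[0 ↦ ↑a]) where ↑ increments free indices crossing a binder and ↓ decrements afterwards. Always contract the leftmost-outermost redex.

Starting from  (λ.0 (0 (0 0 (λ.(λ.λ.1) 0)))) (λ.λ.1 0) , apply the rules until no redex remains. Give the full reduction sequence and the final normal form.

  start: (λ.0 (0 (0 0 (λ.(λ.λ.1) 0)))) (λ.λ.1 0)
  step 1: (λ.λ.1 0) ((λ.λ.1 0) ((λ.λ.1 0) (λ.λ.1 0) (λ.(λ.λ.1) 0)))
  step 2: λ.(λ.λ.1 0) ((λ.λ.1 0) (λ.λ.1 0) (λ.(λ.λ.1) 0)) 0
  step 3: λ.(λ.(λ.λ.1 0) (λ.λ.1 0) (λ.(λ.λ.1) 0) 0) 0
  step 4: λ.(λ.λ.1 0) (λ.λ.1 0) (λ.(λ.λ.1) 0) 0
  step 5: λ.(λ.(λ.λ.1 0) 0) (λ.(λ.λ.1) 0) 0
  step 6: λ.(λ.λ.1 0) (λ.(λ.λ.1) 0) 0
  step 7: λ.(λ.(λ.(λ.λ.1) 0) 0) 0
  step 8: λ.(λ.(λ.λ.1) 0) 0
  step 9: λ.(λ.λ.1) 0
  step 10: λ.λ.1

Answer: normal form = λ.λ.1  (in 10 steps)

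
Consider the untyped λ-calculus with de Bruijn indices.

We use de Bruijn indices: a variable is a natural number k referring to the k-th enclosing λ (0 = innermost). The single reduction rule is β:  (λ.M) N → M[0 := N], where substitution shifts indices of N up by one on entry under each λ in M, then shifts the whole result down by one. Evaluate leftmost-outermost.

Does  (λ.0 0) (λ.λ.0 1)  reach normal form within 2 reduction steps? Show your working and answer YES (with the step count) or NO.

  start: (λ.0 0) (λ.λ.0 1)
  →1  (λ.λ.0 1) (λ.λ.0 1)
  →2  λ.0 (λ.λ.0 1)

Answer: YES — reaches normal form λ.0 (λ.λ.0 1) in 2 ≤ 2 steps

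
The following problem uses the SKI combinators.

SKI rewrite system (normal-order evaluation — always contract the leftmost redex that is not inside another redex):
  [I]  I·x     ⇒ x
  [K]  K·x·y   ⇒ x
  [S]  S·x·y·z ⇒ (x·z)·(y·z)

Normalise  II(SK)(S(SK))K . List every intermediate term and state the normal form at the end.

  start: II(SK)(S(SK))K
  step 1: I(SK)(S(SK))K
  step 2: SK(S(SK))K
  step 3: KK(S(SK)K)
  step 4: K

Answer: normal form = K  (in 4 steps)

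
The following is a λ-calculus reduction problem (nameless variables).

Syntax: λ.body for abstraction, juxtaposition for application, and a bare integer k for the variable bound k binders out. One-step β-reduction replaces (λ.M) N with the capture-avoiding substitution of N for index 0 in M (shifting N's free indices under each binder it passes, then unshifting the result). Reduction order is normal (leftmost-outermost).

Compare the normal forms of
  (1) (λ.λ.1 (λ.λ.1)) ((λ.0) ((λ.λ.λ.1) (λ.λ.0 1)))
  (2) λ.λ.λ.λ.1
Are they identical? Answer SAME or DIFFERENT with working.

Answer: SAME — A ⇓ λ.λ.λ.λ.1, B ⇓ λ.λ.λ.λ.1

Working:
Term A:
  start: (λ.λ.1 (λ.λ.1)) ((λ.0) ((λ.λ.λ.1) (λ.λ.0 1)))
  [1] λ.(λ.0) ((λ.λ.λ.1) (λ.λ.0 1)) (λ.λ.1)
  [2] λ.(λ.λ.λ.1) (λ.λ.0 1) (λ.λ.1)
  [3] λ.(λ.λ.1) (λ.λ.1)
  [4] λ.λ.λ.λ.1

Term B:
  start: λ.λ.λ.λ.1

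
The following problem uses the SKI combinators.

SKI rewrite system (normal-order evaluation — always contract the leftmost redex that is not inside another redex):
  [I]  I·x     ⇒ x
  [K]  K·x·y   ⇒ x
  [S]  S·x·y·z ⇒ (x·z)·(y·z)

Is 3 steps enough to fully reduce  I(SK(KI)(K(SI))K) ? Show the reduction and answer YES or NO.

  start: I(SK(KI)(K(SI))K)
  →1  SK(KI)(K(SI))K
  →2  K(K(SI))(KI(K(SI)))K
  →3  K(SI)K

Answer: NO — after 3 steps the term is K(SI)K, not yet normal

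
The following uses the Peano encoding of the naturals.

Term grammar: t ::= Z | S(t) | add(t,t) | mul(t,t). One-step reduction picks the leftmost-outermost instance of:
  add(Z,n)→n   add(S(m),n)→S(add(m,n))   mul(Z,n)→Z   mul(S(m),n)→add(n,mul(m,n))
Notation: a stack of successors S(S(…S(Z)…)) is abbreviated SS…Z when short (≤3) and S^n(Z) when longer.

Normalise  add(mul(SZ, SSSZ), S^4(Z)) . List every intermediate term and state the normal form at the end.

  start: add(mul(SZ, SSSZ), S^4(Z))
  [1] add(add(SSSZ, mul(Z, SSSZ)), S^4(Z))
  [2] add(S(add(SSZ, mul(Z, SSSZ))), S^4(Z))
  [3] S(add(add(SSZ, mul(Z, SSSZ)), S^4(Z)))
  [4] S(add(S(add(SZ, mul(Z, SSSZ))), S^4(Z)))
  [5] S(S(add(add(SZ, mul(Z, SSSZ)), S^4(Z))))
  [6] S(S(add(S(add(Z, mul(Z, SSSZ))), S^4(Z))))
  [7] S(S(S(add(add(Z, mul(Z, SSSZ)), S^4(Z)))))
  [8] S(S(S(add(mul(Z, SSSZ), S^4(Z)))))
  [9] S(S(S(add(Z, S^4(Z)))))
  [10] S^7(Z)

Answer: normal form = S^7(Z)  (in 10 steps)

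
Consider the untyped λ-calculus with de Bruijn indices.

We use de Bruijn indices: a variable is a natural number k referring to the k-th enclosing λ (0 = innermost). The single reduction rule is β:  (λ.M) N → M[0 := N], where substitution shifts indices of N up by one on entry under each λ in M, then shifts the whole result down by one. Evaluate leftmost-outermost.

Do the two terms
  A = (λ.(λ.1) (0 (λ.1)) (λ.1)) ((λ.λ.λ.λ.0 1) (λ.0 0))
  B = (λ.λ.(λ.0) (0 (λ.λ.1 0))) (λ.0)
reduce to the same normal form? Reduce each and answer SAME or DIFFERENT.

Answer: DIFFERENT — A ⇓ λ.λ.0 1, B ⇓ λ.0 (λ.λ.1 0)

Reduction:
Term A:
  start: (λ.(λ.1) (0 (λ.1)) (λ.1)) ((λ.λ.λ.λ.0 1) (λ.0 0))
  step 1: (λ.(λ.λ.λ.λ.0 1) (λ.0 0)) ((λ.λ.λ.λ.0 1) (λ.0 0) (λ.(λ.λ.λ.λ.0 1) (λ.0 0))) (λ.(λ.λ.λ.λ.0 1) (λ.0 0))
  step 2: (λ.λ.λ.λ.0 1) (λ.0 0) (λ.(λ.λ.λ.λ.0 1) (λ.0 0))
  step 3: (λ.λ.λ.0 1) (λ.(λ.λ.λ.λ.0 1) (λ.0 0))
  step 4: λ.λ.0 1

Term B:
  start: (λ.λ.(λ.0) (0 (λ.λ.1 0))) (λ.0)
  step 1: λ.(λ.0) (0 (λ.λ.1 0))
  step 2: λ.0 (λ.λ.1 0)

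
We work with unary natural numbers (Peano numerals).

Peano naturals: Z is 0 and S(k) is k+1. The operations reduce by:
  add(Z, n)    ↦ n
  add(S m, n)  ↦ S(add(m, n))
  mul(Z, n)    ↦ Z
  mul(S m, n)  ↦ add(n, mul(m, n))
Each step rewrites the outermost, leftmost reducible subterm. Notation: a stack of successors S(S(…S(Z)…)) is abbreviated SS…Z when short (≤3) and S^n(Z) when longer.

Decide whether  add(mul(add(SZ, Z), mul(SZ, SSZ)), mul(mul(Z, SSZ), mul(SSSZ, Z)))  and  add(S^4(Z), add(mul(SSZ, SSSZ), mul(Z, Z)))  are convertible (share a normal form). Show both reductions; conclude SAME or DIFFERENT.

Answer: DIFFERENT — A ⇓ SSZ, B ⇓ S^10(Z)

Derivation:
Term A:
  start: add(mul(add(SZ, Z), mul(SZ, SSZ)), mul(mul(Z, SSZ), mul(SSSZ, Z)))
  step 1: add(mul(S(add(Z, Z)), mul(SZ, SSZ)), mul(mul(Z, SSZ), mul(SSSZ, Z)))
  step 2: add(add(mul(SZ, SSZ), mul(add(Z, Z), mul(SZ, SSZ))), mul(mul(Z, SSZ), mul(SSSZ, Z)))
  step 3: add(add(add(SSZ, mul(Z, SSZ)), mul(add(Z, Z), mul(SZ, SSZ))), mul(mul(Z, SSZ), mul(SSSZ, Z)))
  step 4: add(add(S(add(SZ, mul(Z, SSZ))), mul(add(Z, Z), mul(SZ, SSZ))), mul(mul(Z, SSZ), mul(SSSZ, Z)))
  step 5: add(S(add(add(SZ, mul(Z, SSZ)), mul(add(Z, Z), mul(SZ, SSZ)))), mul(mul(Z, SSZ), mul(SSSZ, Z)))
  step 6: S(add(add(add(SZ, mul(Z, SSZ)), mul(add(Z, Z), mul(SZ, SSZ))), mul(mul(Z, SSZ), mul(SSSZ, Z))))
  step 7: S(add(add(S(add(Z, mul(Z, SSZ))), mul(add(Z, Z), mul(SZ, SSZ))), mul(mul(Z, SSZ), mul(SSSZ, Z))))
  step 8: S(add(S(add(add(Z, mul(Z, SSZ)), mul(add(Z, Z), mul(SZ, SSZ)))), mul(mul(Z, SSZ), mul(SSSZ, Z))))
  step 9: S(S(add(add(add(Z, mul(Z, SSZ)), mul(add(Z, Z), mul(SZ, SSZ))), mul(mul(Z, SSZ), mul(SSSZ, Z)))))
  step 10: S(S(add(add(mul(Z, SSZ), mul(add(Z, Z), mul(SZ, SSZ))), mul(mul(Z, SSZ), mul(SSSZ, Z)))))
  step 11: S(S(add(add(Z, mul(add(Z, Z), mul(SZ, SSZ))), mul(mul(Z, SSZ), mul(SSSZ, Z)))))
  step 12: S(S(add(mul(add(Z, Z), mul(SZ, SSZ)), mul(mul(Z, SSZ), mul(SSSZ, Z)))))
  step 13: S(S(add(mul(Z, mul(SZ, SSZ)), mul(mul(Z, SSZ), mul(SSSZ, Z)))))
  step 14: S(S(add(Z, mul(mul(Z, SSZ), mul(SSSZ, Z)))))
  step 15: S(S(mul(mul(Z, SSZ), mul(SSSZ, Z))))
  step 16: S(S(mul(Z, mul(SSSZ, Z))))
  step 17: SSZ

Term B:
  start: add(S^4(Z), add(mul(SSZ, SSSZ), mul(Z, Z)))
  step 1: S(add(SSSZ, add(mul(SSZ, SSSZ), mul(Z, Z))))
  step 2: S(S(add(SSZ, add(mul(SSZ, SSSZ), mul(Z, Z)))))
  step 3: S(S(S(add(SZ, add(mul(SSZ, SSSZ), mul(Z, Z))))))
  step 4: S(S(S(S(add(Z, add(mul(SSZ, SSSZ), mul(Z, Z)))))))
  step 5: S(S(S(S(add(mul(SSZ, SSSZ), mul(Z, Z))))))
  step 6: S(S(S(S(add(add(SSSZ, mul(SZ, SSSZ)), mul(Z, Z))))))
  step 7: S(S(S(S(add(S(add(SSZ, mul(SZ, SSSZ))), mul(Z, Z))))))
  step 8: S(S(S(S(S(add(add(SSZ, mul(SZ, SSSZ)), mul(Z, Z)))))))
  step 9: S(S(S(S(S(add(S(add(SZ, mul(SZ, SSSZ))), mul(Z, Z)))))))
  step 10: S(S(S(S(S(S(add(add(SZ, mul(SZ, SSSZ)), mul(Z, Z))))))))
  step 11: S(S(S(S(S(S(add(S(add(Z, mul(SZ, SSSZ))), mul(Z, Z))))))))
  step 12: S(S(S(S(S(S(S(add(add(Z, mul(SZ, SSSZ)), mul(Z, Z)))))))))
  step 13: S(S(S(S(S(S(S(add(mul(SZ, SSSZ), mul(Z, Z)))))))))
  step 14: S(S(S(S(S(S(S(add(add(SSSZ, mul(Z, SSSZ)), mul(Z, Z)))))))))
  step 15: S(S(S(S(S(S(S(add(S(add(SSZ, mul(Z, SSSZ))), mul(Z, Z)))))))))
  step 16: S(S(S(S(S(S(S(S(add(add(SSZ, mul(Z, SSSZ)), mul(Z, Z))))))))))
  step 17: S(S(S(S(S(S(S(S(add(S(add(SZ, mul(Z, SSSZ))), mul(Z, Z))))))))))
  step 18: S(S(S(S(S(S(S(S(S(add(add(SZ, mul(Z, SSSZ)), mul(Z, Z)))))))))))
  step 19: S(S(S(S(S(S(S(S(S(add(S(add(Z, mul(Z, SSSZ))), mul(Z, Z)))))))))))
  step 20: S(S(S(S(S(S(S(S(S(S(add(add(Z, mul(Z, SSSZ)), mul(Z, Z))))))))))))
  step 21: S(S(S(S(S(S(S(S(S(S(add(mul(Z, SSSZ), mul(Z, Z))))))))))))
  step 22: S(S(S(S(S(S(S(S(S(S(add(Z, mul(Z, Z))))))))))))
  step 23: S(S(S(S(S(S(S(S(S(S(mul(Z, Z)))))))))))
  step 24: S^10(Z)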